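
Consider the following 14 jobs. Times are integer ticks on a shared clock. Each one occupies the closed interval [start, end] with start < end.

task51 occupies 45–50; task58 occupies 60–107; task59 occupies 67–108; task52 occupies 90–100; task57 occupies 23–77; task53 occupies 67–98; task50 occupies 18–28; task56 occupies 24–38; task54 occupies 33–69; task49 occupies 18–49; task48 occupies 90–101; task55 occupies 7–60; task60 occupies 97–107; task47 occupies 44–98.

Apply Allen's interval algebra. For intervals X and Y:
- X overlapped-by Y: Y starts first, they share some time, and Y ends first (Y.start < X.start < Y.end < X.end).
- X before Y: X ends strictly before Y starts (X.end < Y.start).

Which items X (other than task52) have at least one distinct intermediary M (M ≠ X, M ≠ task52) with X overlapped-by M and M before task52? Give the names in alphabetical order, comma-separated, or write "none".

Target task52 = [90, 100].
Intermediaries M with M before task52: task49, task50, task51, task54, task55, task56, task57.
Via task49 — items with X overlapped-by task49: task47, task51, task54, task57.
Via task50 — items with X overlapped-by task50: task56, task57.
Via task51 — items with X overlapped-by task51: none.
Via task54 — items with X overlapped-by task54: task47, task53, task58, task59.
Via task55 — items with X overlapped-by task55: task47, task54, task57.
Via task56 — items with X overlapped-by task56: task54.
Via task57 — items with X overlapped-by task57: task47, task53, task58, task59.
Union: task47, task51, task53, task54, task56, task57, task58, task59.

task47, task51, task53, task54, task56, task57, task58, task59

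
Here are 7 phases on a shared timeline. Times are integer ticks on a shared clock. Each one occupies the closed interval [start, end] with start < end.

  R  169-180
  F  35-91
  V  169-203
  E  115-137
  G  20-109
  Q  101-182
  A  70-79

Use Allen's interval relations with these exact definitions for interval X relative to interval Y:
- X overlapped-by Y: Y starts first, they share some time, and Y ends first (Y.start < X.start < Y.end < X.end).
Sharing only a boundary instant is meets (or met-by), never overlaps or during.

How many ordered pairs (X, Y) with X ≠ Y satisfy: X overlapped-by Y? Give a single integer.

2

Checking all 42 ordered pairs for relation 'overlapped-by'; matching pairs in alphabetical order:
(Q, G): Q overlapped-by G ✓
(V, Q): V overlapped-by Q ✓
Count: 2.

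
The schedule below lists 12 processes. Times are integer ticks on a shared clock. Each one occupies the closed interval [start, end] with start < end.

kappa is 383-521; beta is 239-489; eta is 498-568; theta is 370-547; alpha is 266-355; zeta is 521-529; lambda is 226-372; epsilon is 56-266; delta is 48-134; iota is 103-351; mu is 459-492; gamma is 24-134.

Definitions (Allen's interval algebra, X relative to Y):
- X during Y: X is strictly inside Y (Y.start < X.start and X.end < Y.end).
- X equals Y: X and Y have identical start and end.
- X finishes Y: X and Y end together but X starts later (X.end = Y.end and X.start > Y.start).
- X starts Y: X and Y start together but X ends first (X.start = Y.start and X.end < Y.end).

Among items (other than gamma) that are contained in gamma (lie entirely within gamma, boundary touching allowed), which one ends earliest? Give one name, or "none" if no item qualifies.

delta

Target gamma = [24, 134].
alpha [266, 355] → after → excluded.
beta [239, 489] → after → excluded.
delta [48, 134] → finishes → candidate.
epsilon [56, 266] → overlapped-by → excluded.
eta [498, 568] → after → excluded.
iota [103, 351] → overlapped-by → excluded.
kappa [383, 521] → after → excluded.
lambda [226, 372] → after → excluded.
mu [459, 492] → after → excluded.
theta [370, 547] → after → excluded.
zeta [521, 529] → after → excluded.
Among candidates, earliest end is 134 → delta.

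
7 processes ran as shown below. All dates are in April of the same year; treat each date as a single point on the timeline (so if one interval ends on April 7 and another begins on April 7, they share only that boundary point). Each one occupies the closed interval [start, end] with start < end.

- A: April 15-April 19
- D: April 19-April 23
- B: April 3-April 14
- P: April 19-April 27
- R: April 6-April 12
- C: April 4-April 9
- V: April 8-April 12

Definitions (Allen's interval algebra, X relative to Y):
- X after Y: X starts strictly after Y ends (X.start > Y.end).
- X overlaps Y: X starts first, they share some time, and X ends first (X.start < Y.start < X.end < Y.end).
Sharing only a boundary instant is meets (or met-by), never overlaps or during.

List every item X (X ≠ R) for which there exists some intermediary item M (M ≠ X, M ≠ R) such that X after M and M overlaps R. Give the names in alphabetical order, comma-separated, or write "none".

A, D, P

Target R = [April 6, April 12].
Intermediaries M with M overlaps R: C.
Via C — items with X after C: A, D, P.
Union: A, D, P.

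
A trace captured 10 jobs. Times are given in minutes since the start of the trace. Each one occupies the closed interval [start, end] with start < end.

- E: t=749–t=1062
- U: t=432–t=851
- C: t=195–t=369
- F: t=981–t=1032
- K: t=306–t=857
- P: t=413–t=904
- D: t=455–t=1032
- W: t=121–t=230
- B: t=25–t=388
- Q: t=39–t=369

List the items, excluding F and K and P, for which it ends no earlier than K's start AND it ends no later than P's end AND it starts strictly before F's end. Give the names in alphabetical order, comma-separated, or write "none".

B, C, Q, U

Conditions: its end is no earlier than K's start (X.end >= t=306) AND its end is no later than P's end (X.end <= t=904) AND its start is strictly before F's end (X.start < t=1032).
B: end t=388 >= t=306? ✓; end t=388 <= t=904? ✓; start t=25 < t=1032? ✓ → yes.
C: end t=369 >= t=306? ✓; end t=369 <= t=904? ✓; start t=195 < t=1032? ✓ → yes.
D: end t=1032 >= t=306? ✓; end t=1032 <= t=904? ✗; start t=455 < t=1032? ✓ → no.
E: end t=1062 >= t=306? ✓; end t=1062 <= t=904? ✗; start t=749 < t=1032? ✓ → no.
Q: end t=369 >= t=306? ✓; end t=369 <= t=904? ✓; start t=39 < t=1032? ✓ → yes.
U: end t=851 >= t=306? ✓; end t=851 <= t=904? ✓; start t=432 < t=1032? ✓ → yes.
W: end t=230 >= t=306? ✗; end t=230 <= t=904? ✓; start t=121 < t=1032? ✓ → no.
Result: B, C, Q, U.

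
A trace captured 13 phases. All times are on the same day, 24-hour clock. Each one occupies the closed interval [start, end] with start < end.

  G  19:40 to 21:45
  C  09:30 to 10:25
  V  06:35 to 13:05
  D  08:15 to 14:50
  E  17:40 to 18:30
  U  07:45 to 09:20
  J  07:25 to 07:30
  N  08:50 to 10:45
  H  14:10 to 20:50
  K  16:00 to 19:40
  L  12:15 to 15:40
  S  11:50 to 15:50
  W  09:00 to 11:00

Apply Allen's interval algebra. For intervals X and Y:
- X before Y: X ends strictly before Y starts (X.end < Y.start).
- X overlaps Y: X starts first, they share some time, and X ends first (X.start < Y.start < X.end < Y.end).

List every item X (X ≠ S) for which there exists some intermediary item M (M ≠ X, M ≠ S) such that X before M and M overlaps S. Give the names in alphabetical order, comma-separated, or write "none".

J

Target S = [11:50, 15:50].
Intermediaries M with M overlaps S: D, V.
Via D — items with X before D: J.
Via V — items with X before V: none.
Union: J.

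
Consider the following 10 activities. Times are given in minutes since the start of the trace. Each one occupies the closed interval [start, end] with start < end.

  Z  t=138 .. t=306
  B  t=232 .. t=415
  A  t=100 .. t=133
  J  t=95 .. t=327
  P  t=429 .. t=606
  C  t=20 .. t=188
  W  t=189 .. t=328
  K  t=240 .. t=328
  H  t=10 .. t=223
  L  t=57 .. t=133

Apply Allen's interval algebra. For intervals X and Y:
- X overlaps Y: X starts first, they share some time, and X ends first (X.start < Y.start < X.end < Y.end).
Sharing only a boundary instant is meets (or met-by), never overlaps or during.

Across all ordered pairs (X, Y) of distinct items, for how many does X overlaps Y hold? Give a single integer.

13

Checking all 90 ordered pairs for relation 'overlaps'; matching pairs in alphabetical order:
(C, J): C overlaps J ✓
(C, Z): C overlaps Z ✓
(H, J): H overlaps J ✓
(H, W): H overlaps W ✓
(H, Z): H overlaps Z ✓
(J, B): J overlaps B ✓
(J, K): J overlaps K ✓
(J, W): J overlaps W ✓
(L, J): L overlaps J ✓
(W, B): W overlaps B ✓
(Z, B): Z overlaps B ✓
(Z, K): Z overlaps K ✓
(Z, W): Z overlaps W ✓
Count: 13.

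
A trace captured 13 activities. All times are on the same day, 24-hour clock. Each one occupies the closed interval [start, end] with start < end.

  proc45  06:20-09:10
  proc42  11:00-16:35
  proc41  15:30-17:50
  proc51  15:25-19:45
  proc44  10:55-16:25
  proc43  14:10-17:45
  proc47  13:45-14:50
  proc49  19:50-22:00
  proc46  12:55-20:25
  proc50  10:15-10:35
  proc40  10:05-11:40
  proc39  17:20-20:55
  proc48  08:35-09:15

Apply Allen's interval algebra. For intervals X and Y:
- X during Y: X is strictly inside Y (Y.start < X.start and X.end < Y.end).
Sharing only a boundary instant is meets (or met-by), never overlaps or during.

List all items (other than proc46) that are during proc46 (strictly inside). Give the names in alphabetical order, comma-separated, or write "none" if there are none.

Target proc46 = [12:55, 20:25].
proc39 [17:20, 20:55] → overlapped-by → no.
proc40 [10:05, 11:40] → before → no.
proc41 [15:30, 17:50] → during → yes.
proc42 [11:00, 16:35] → overlaps → no.
proc43 [14:10, 17:45] → during → yes.
proc44 [10:55, 16:25] → overlaps → no.
proc45 [06:20, 09:10] → before → no.
proc47 [13:45, 14:50] → during → yes.
proc48 [08:35, 09:15] → before → no.
proc49 [19:50, 22:00] → overlapped-by → no.
proc50 [10:15, 10:35] → before → no.
proc51 [15:25, 19:45] → during → yes.
Result: proc41, proc43, proc47, proc51.

proc41, proc43, proc47, proc51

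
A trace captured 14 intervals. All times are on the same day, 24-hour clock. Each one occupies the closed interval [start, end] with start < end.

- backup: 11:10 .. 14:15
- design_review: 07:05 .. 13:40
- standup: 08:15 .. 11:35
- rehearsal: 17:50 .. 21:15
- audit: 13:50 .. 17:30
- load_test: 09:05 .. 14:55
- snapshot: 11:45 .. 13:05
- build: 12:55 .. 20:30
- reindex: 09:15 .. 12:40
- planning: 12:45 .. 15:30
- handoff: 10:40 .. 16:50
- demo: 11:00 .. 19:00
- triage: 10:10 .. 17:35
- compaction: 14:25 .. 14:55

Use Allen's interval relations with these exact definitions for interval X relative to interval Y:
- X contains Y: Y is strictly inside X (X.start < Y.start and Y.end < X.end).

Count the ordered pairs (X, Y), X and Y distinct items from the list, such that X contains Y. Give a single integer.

Checking all 182 ordered pairs for relation 'contains'; matching pairs in alphabetical order:
(audit, compaction): audit contains compaction ✓
(backup, snapshot): backup contains snapshot ✓
(build, audit): build contains audit ✓
(build, compaction): build contains compaction ✓
(demo, audit): demo contains audit ✓
(demo, backup): demo contains backup ✓
(demo, compaction): demo contains compaction ✓
(demo, planning): demo contains planning ✓
(demo, snapshot): demo contains snapshot ✓
(design_review, reindex): design_review contains reindex ✓
(design_review, snapshot): design_review contains snapshot ✓
(design_review, standup): design_review contains standup ✓
(handoff, backup): handoff contains backup ✓
(handoff, compaction): handoff contains compaction ✓
(handoff, planning): handoff contains planning ✓
(handoff, snapshot): handoff contains snapshot ✓
(load_test, backup): load_test contains backup ✓
(load_test, reindex): load_test contains reindex ✓
(load_test, snapshot): load_test contains snapshot ✓
(planning, compaction): planning contains compaction ✓
(triage, audit): triage contains audit ✓
(triage, backup): triage contains backup ✓
(triage, compaction): triage contains compaction ✓
(triage, handoff): triage contains handoff ✓
... plus 2 further pairs not listed.
Count: 26.

26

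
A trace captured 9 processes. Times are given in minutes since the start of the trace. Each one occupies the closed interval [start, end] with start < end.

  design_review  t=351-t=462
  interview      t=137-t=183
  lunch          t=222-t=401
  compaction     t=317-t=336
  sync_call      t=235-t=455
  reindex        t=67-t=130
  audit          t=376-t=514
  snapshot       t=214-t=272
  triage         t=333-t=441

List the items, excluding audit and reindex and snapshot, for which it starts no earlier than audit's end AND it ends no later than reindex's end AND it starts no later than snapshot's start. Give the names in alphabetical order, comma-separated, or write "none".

none

Conditions: its start is no earlier than audit's end (X.start >= t=514) AND its end is no later than reindex's end (X.end <= t=130) AND its start is no later than snapshot's start (X.start <= t=214).
compaction: start t=317 >= t=514? ✗; end t=336 <= t=130? ✗; start t=317 <= t=214? ✗ → no.
design_review: start t=351 >= t=514? ✗; end t=462 <= t=130? ✗; start t=351 <= t=214? ✗ → no.
interview: start t=137 >= t=514? ✗; end t=183 <= t=130? ✗; start t=137 <= t=214? ✓ → no.
lunch: start t=222 >= t=514? ✗; end t=401 <= t=130? ✗; start t=222 <= t=214? ✗ → no.
sync_call: start t=235 >= t=514? ✗; end t=455 <= t=130? ✗; start t=235 <= t=214? ✗ → no.
triage: start t=333 >= t=514? ✗; end t=441 <= t=130? ✗; start t=333 <= t=214? ✗ → no.
Result: none.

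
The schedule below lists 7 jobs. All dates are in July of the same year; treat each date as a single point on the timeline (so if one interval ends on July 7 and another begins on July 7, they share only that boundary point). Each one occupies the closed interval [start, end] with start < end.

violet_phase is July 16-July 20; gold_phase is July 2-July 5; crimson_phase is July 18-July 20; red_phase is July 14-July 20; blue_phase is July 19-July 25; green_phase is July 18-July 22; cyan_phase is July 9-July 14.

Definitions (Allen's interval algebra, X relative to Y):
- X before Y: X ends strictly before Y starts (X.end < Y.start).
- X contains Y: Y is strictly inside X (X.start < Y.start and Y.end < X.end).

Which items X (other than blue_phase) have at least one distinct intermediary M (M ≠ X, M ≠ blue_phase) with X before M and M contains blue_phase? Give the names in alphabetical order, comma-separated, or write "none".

Target blue_phase = [July 19, July 25].
Intermediaries M with M contains blue_phase: none.
Union: none.

none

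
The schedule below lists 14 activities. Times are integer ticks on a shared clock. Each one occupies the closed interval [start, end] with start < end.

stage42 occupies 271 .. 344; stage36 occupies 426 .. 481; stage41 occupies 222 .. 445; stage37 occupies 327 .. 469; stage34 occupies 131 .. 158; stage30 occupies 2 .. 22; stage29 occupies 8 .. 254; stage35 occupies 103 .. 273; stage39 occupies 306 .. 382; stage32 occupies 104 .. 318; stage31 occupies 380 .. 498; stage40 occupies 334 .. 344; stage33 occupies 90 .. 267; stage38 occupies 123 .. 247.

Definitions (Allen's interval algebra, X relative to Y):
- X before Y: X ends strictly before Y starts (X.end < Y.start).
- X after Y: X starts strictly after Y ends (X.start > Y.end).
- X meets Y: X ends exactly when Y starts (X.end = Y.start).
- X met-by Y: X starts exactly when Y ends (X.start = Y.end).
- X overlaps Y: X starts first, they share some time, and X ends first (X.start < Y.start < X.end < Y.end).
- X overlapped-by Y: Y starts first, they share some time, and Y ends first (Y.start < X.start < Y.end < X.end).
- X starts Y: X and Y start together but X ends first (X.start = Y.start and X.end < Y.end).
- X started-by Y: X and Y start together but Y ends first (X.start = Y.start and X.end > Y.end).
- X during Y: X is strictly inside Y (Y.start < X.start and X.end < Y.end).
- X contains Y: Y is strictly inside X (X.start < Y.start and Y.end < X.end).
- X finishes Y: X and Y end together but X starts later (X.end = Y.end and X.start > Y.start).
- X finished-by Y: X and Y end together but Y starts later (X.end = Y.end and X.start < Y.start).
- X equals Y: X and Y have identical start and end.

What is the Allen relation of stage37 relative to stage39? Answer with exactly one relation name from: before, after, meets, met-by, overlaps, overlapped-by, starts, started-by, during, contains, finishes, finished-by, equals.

overlapped-by

stage37 = [327, 469]; stage39 = [306, 382].
Compare endpoints: stage37.start > stage39.start, stage37.start < stage39.end, stage37.end > stage39.start, stage37.end > stage39.end.
That pattern is 'overlapped-by'.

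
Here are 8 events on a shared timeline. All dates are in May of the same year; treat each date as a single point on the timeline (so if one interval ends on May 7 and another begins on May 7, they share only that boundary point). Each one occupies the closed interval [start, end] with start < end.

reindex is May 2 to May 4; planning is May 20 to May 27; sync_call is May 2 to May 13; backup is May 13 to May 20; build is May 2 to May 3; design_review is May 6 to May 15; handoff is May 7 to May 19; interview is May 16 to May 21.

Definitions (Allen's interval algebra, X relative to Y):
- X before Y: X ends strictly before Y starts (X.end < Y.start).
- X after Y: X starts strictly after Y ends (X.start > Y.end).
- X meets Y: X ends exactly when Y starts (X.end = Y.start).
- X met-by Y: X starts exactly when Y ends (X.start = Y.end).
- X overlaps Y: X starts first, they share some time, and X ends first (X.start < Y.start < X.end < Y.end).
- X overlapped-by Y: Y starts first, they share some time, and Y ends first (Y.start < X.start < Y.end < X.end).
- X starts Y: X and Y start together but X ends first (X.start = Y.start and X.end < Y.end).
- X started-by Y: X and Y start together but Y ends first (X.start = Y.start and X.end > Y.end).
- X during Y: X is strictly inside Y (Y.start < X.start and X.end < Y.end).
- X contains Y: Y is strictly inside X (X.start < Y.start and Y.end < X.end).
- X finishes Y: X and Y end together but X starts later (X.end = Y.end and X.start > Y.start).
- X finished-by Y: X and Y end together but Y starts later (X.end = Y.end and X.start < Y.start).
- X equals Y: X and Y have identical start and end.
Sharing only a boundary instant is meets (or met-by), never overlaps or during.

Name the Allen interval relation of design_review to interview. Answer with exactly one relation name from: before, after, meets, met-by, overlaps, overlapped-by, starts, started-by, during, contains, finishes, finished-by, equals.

design_review = [May 6, May 15]; interview = [May 16, May 21].
Compare endpoints: design_review.start < interview.start, design_review.start < interview.end, design_review.end < interview.start, design_review.end < interview.end.
That pattern is 'before'.

before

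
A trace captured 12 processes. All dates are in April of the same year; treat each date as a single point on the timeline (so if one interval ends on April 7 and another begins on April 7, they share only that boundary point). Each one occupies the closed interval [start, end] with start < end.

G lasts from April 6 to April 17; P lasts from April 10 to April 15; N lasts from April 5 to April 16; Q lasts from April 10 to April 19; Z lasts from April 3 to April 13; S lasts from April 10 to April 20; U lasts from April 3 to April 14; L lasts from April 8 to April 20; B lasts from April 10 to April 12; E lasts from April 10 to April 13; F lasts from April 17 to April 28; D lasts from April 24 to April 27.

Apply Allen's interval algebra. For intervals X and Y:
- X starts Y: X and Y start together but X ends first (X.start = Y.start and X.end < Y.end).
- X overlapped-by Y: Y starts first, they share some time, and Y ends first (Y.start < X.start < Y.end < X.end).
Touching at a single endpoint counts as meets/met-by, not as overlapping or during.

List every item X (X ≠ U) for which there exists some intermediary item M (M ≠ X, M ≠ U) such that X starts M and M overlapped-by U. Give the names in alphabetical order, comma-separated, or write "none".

B, E, P, Q

Target U = [April 3, April 14].
Intermediaries M with M overlapped-by U: G, L, N, P, Q, S.
Via G — items with X starts G: none.
Via L — items with X starts L: none.
Via N — items with X starts N: none.
Via P — items with X starts P: B, E.
Via Q — items with X starts Q: B, E, P.
Via S — items with X starts S: B, E, P, Q.
Union: B, E, P, Q.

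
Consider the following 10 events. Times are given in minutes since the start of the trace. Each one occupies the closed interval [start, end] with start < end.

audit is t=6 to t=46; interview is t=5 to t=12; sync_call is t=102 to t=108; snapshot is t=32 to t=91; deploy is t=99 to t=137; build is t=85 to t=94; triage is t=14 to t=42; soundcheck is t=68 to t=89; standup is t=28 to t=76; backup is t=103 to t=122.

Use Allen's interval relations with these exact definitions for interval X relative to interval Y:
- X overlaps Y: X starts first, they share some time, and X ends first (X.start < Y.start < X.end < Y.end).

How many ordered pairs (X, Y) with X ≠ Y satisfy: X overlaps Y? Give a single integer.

10

Checking all 90 ordered pairs for relation 'overlaps'; matching pairs in alphabetical order:
(audit, snapshot): audit overlaps snapshot ✓
(audit, standup): audit overlaps standup ✓
(interview, audit): interview overlaps audit ✓
(snapshot, build): snapshot overlaps build ✓
(soundcheck, build): soundcheck overlaps build ✓
(standup, snapshot): standup overlaps snapshot ✓
(standup, soundcheck): standup overlaps soundcheck ✓
(sync_call, backup): sync_call overlaps backup ✓
(triage, snapshot): triage overlaps snapshot ✓
(triage, standup): triage overlaps standup ✓
Count: 10.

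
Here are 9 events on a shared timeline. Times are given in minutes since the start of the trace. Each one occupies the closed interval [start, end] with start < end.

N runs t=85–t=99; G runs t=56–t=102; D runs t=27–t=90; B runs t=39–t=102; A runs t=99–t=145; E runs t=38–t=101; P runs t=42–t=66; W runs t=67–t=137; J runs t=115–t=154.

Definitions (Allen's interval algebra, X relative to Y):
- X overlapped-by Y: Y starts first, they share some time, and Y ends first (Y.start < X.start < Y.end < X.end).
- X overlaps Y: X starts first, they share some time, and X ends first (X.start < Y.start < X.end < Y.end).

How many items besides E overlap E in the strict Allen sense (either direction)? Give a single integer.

Target E = [t=38, t=101].
A [t=99, t=145] → overlapped-by → counts.
B [t=39, t=102] → overlapped-by → counts.
D [t=27, t=90] → overlaps → counts.
G [t=56, t=102] → overlapped-by → counts.
J [t=115, t=154] → after → no.
N [t=85, t=99] → during → no.
P [t=42, t=66] → during → no.
W [t=67, t=137] → overlapped-by → counts.
Total: 5.

5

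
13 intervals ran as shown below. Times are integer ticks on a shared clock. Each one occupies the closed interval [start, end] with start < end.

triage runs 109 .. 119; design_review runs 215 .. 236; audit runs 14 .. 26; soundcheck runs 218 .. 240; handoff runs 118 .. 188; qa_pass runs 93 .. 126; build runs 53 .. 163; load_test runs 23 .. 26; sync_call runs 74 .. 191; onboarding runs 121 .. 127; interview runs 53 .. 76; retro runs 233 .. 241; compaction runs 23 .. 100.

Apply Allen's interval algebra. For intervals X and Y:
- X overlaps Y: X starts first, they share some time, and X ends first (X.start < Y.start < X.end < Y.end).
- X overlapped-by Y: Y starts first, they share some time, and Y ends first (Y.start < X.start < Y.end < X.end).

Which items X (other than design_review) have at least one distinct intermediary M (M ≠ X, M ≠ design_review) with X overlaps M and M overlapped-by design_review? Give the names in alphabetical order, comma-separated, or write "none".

soundcheck

Target design_review = [215, 236].
Intermediaries M with M overlapped-by design_review: retro, soundcheck.
Via retro — items with X overlaps retro: soundcheck.
Via soundcheck — items with X overlaps soundcheck: none.
Union: soundcheck.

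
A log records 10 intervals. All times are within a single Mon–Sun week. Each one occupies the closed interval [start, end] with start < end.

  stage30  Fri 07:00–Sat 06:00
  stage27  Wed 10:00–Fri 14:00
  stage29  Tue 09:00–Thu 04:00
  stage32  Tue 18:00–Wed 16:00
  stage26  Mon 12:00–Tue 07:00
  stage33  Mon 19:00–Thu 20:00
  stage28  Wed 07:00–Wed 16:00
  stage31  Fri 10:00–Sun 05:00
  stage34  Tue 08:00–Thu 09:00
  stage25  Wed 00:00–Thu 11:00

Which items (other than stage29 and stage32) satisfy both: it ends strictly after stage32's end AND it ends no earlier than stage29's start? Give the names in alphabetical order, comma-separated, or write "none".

Conditions: its end is strictly after stage32's end (X.end > Wed 16:00) AND its end is no earlier than stage29's start (X.end >= Tue 09:00).
stage25: end Thu 11:00 > Wed 16:00? ✓; end Thu 11:00 >= Tue 09:00? ✓ → yes.
stage26: end Tue 07:00 > Wed 16:00? ✗; end Tue 07:00 >= Tue 09:00? ✗ → no.
stage27: end Fri 14:00 > Wed 16:00? ✓; end Fri 14:00 >= Tue 09:00? ✓ → yes.
stage28: end Wed 16:00 > Wed 16:00? ✗; end Wed 16:00 >= Tue 09:00? ✓ → no.
stage30: end Sat 06:00 > Wed 16:00? ✓; end Sat 06:00 >= Tue 09:00? ✓ → yes.
stage31: end Sun 05:00 > Wed 16:00? ✓; end Sun 05:00 >= Tue 09:00? ✓ → yes.
stage33: end Thu 20:00 > Wed 16:00? ✓; end Thu 20:00 >= Tue 09:00? ✓ → yes.
stage34: end Thu 09:00 > Wed 16:00? ✓; end Thu 09:00 >= Tue 09:00? ✓ → yes.
Result: stage25, stage27, stage30, stage31, stage33, stage34.

stage25, stage27, stage30, stage31, stage33, stage34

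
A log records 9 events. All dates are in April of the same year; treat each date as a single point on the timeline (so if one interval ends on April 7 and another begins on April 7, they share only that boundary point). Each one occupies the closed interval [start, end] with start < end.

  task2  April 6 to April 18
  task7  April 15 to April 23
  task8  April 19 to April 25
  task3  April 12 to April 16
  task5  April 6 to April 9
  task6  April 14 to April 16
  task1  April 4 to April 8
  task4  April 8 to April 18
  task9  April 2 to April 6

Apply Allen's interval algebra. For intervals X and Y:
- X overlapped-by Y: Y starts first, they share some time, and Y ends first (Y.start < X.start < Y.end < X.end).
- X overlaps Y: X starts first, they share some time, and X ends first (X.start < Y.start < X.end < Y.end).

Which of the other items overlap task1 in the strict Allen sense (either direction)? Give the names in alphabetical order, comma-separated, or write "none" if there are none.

Target task1 = [April 4, April 8].
task2 [April 6, April 18] → overlapped-by → yes.
task3 [April 12, April 16] → after → no.
task4 [April 8, April 18] → met-by → no.
task5 [April 6, April 9] → overlapped-by → yes.
task6 [April 14, April 16] → after → no.
task7 [April 15, April 23] → after → no.
task8 [April 19, April 25] → after → no.
task9 [April 2, April 6] → overlaps → yes.
Result: task2, task5, task9.

task2, task5, task9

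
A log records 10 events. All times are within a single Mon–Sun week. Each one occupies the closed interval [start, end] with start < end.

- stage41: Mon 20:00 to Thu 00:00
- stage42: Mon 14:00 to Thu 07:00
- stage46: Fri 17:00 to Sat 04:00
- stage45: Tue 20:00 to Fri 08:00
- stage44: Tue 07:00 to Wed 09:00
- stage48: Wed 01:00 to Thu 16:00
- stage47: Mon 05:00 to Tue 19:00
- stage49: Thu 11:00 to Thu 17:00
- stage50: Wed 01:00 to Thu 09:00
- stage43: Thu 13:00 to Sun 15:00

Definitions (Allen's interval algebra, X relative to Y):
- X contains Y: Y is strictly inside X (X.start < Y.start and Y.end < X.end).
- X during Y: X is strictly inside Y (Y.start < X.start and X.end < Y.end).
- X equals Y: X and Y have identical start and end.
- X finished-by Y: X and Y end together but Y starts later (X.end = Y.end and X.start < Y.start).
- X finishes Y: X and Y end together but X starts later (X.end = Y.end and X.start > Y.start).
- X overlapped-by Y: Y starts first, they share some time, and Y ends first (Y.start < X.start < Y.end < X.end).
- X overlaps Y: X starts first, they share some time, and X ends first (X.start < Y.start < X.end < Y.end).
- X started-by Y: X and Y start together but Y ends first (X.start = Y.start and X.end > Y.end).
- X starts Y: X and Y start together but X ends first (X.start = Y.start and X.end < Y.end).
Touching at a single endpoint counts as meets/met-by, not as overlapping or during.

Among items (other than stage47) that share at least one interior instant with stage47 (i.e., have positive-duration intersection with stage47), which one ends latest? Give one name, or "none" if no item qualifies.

Target stage47 = [Mon 05:00, Tue 19:00].
stage41 [Mon 20:00, Thu 00:00] → overlapped-by → candidate.
stage42 [Mon 14:00, Thu 07:00] → overlapped-by → candidate.
stage43 [Thu 13:00, Sun 15:00] → after → excluded.
stage44 [Tue 07:00, Wed 09:00] → overlapped-by → candidate.
stage45 [Tue 20:00, Fri 08:00] → after → excluded.
stage46 [Fri 17:00, Sat 04:00] → after → excluded.
stage48 [Wed 01:00, Thu 16:00] → after → excluded.
stage49 [Thu 11:00, Thu 17:00] → after → excluded.
stage50 [Wed 01:00, Thu 09:00] → after → excluded.
Among candidates, latest end is Thu 07:00 → stage42.

stage42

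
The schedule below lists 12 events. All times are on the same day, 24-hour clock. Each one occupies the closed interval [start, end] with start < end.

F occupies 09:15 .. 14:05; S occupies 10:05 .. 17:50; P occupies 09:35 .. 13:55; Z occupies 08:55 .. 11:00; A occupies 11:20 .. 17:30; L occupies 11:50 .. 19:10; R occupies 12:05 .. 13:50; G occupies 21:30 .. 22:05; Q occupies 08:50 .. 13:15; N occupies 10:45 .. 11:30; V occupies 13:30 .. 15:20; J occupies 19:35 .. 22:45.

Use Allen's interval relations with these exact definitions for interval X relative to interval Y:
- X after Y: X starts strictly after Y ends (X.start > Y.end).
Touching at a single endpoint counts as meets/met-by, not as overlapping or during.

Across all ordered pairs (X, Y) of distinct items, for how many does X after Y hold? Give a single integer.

28

Checking all 132 ordered pairs for relation 'after'; matching pairs in alphabetical order:
(A, Z): A after Z ✓
(G, A): G after A ✓
(G, F): G after F ✓
(G, L): G after L ✓
(G, N): G after N ✓
(G, P): G after P ✓
(G, Q): G after Q ✓
(G, R): G after R ✓
(G, S): G after S ✓
(G, V): G after V ✓
(G, Z): G after Z ✓
(J, A): J after A ✓
(J, F): J after F ✓
(J, L): J after L ✓
(J, N): J after N ✓
(J, P): J after P ✓
(J, Q): J after Q ✓
(J, R): J after R ✓
(J, S): J after S ✓
(J, V): J after V ✓
(J, Z): J after Z ✓
(L, N): L after N ✓
(L, Z): L after Z ✓
(R, N): R after N ✓
... plus 4 further pairs not listed.
Count: 28.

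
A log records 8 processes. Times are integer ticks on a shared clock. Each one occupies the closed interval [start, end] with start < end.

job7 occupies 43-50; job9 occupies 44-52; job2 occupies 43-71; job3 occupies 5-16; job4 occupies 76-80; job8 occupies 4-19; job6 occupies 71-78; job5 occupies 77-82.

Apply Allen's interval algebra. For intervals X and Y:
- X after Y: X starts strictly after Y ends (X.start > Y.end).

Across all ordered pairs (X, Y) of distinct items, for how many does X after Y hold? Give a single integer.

Checking all 56 ordered pairs for relation 'after'; matching pairs in alphabetical order:
(job2, job3): job2 after job3 ✓
(job2, job8): job2 after job8 ✓
(job4, job2): job4 after job2 ✓
(job4, job3): job4 after job3 ✓
(job4, job7): job4 after job7 ✓
(job4, job8): job4 after job8 ✓
(job4, job9): job4 after job9 ✓
(job5, job2): job5 after job2 ✓
(job5, job3): job5 after job3 ✓
(job5, job7): job5 after job7 ✓
(job5, job8): job5 after job8 ✓
(job5, job9): job5 after job9 ✓
(job6, job3): job6 after job3 ✓
(job6, job7): job6 after job7 ✓
(job6, job8): job6 after job8 ✓
(job6, job9): job6 after job9 ✓
(job7, job3): job7 after job3 ✓
(job7, job8): job7 after job8 ✓
(job9, job3): job9 after job3 ✓
(job9, job8): job9 after job8 ✓
Count: 20.

20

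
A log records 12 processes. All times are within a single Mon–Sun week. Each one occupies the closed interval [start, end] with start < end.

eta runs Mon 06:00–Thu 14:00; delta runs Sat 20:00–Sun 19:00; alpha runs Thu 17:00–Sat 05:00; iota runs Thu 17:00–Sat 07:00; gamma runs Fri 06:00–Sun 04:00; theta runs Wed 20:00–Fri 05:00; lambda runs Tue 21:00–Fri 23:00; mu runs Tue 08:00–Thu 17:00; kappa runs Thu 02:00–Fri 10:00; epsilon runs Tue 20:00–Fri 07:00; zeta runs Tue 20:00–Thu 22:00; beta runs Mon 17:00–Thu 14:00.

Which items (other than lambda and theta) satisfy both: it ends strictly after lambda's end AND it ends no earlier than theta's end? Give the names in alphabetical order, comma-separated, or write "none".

alpha, delta, gamma, iota

Conditions: its end is strictly after lambda's end (X.end > Fri 23:00) AND its end is no earlier than theta's end (X.end >= Fri 05:00).
alpha: end Sat 05:00 > Fri 23:00? ✓; end Sat 05:00 >= Fri 05:00? ✓ → yes.
beta: end Thu 14:00 > Fri 23:00? ✗; end Thu 14:00 >= Fri 05:00? ✗ → no.
delta: end Sun 19:00 > Fri 23:00? ✓; end Sun 19:00 >= Fri 05:00? ✓ → yes.
epsilon: end Fri 07:00 > Fri 23:00? ✗; end Fri 07:00 >= Fri 05:00? ✓ → no.
eta: end Thu 14:00 > Fri 23:00? ✗; end Thu 14:00 >= Fri 05:00? ✗ → no.
gamma: end Sun 04:00 > Fri 23:00? ✓; end Sun 04:00 >= Fri 05:00? ✓ → yes.
iota: end Sat 07:00 > Fri 23:00? ✓; end Sat 07:00 >= Fri 05:00? ✓ → yes.
kappa: end Fri 10:00 > Fri 23:00? ✗; end Fri 10:00 >= Fri 05:00? ✓ → no.
mu: end Thu 17:00 > Fri 23:00? ✗; end Thu 17:00 >= Fri 05:00? ✗ → no.
zeta: end Thu 22:00 > Fri 23:00? ✗; end Thu 22:00 >= Fri 05:00? ✗ → no.
Result: alpha, delta, gamma, iota.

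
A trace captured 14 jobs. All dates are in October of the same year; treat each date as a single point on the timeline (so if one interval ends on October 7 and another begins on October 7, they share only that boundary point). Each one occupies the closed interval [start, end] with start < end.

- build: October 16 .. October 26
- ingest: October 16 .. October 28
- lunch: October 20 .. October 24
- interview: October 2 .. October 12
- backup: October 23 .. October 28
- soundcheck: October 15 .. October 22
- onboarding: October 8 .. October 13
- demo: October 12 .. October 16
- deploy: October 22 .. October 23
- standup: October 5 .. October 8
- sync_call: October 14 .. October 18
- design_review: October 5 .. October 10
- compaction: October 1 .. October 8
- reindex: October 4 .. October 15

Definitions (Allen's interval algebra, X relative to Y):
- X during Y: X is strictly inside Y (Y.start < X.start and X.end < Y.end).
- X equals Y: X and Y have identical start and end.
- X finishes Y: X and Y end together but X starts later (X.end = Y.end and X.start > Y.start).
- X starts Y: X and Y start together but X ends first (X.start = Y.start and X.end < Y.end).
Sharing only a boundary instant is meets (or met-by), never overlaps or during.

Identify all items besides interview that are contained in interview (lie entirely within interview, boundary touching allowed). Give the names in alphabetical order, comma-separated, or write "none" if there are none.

Target interview = [October 2, October 12].
backup [October 23, October 28] → after → no.
build [October 16, October 26] → after → no.
compaction [October 1, October 8] → overlaps → no.
demo [October 12, October 16] → met-by → no.
deploy [October 22, October 23] → after → no.
design_review [October 5, October 10] → during → yes.
ingest [October 16, October 28] → after → no.
lunch [October 20, October 24] → after → no.
onboarding [October 8, October 13] → overlapped-by → no.
reindex [October 4, October 15] → overlapped-by → no.
soundcheck [October 15, October 22] → after → no.
standup [October 5, October 8] → during → yes.
sync_call [October 14, October 18] → after → no.
Result: design_review, standup.

design_review, standup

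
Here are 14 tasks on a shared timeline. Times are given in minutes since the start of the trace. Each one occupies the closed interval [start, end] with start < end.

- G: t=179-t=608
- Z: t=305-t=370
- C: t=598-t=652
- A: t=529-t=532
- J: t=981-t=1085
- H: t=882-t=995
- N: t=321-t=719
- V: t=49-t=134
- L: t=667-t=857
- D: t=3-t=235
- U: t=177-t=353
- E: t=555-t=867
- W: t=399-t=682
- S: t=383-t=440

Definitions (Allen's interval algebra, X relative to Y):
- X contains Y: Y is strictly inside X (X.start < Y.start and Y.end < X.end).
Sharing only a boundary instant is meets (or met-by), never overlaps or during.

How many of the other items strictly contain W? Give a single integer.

1

Target W = [t=399, t=682].
A [t=529, t=532] → during → no.
C [t=598, t=652] → during → no.
D [t=3, t=235] → before → no.
E [t=555, t=867] → overlapped-by → no.
G [t=179, t=608] → overlaps → no.
H [t=882, t=995] → after → no.
J [t=981, t=1085] → after → no.
L [t=667, t=857] → overlapped-by → no.
N [t=321, t=719] → contains → counts.
S [t=383, t=440] → overlaps → no.
U [t=177, t=353] → before → no.
V [t=49, t=134] → before → no.
Z [t=305, t=370] → before → no.
Total: 1.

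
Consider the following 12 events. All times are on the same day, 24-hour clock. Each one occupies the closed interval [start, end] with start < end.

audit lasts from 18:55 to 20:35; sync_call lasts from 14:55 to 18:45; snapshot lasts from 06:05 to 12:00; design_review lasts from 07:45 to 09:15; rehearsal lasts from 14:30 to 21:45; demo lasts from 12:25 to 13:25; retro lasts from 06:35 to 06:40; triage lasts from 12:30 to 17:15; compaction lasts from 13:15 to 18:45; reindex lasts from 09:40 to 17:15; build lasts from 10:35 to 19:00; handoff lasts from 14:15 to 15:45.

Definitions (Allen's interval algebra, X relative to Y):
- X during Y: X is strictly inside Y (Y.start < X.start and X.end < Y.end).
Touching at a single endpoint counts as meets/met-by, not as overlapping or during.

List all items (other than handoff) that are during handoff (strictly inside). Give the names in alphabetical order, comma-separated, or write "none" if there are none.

Target handoff = [14:15, 15:45].
audit [18:55, 20:35] → after → no.
build [10:35, 19:00] → contains → no.
compaction [13:15, 18:45] → contains → no.
demo [12:25, 13:25] → before → no.
design_review [07:45, 09:15] → before → no.
rehearsal [14:30, 21:45] → overlapped-by → no.
reindex [09:40, 17:15] → contains → no.
retro [06:35, 06:40] → before → no.
snapshot [06:05, 12:00] → before → no.
sync_call [14:55, 18:45] → overlapped-by → no.
triage [12:30, 17:15] → contains → no.
Result: none.

none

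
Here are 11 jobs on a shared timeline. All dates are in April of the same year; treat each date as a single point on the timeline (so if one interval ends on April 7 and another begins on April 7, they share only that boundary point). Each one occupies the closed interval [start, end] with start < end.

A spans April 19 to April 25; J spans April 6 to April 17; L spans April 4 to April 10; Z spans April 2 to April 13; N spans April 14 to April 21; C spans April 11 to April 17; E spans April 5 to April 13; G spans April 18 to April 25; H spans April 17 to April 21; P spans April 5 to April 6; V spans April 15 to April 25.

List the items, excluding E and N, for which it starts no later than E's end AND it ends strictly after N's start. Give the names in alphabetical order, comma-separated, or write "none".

C, J

Conditions: its start is no later than E's end (X.start <= April 13) AND its end is strictly after N's start (X.end > April 14).
A: start April 19 <= April 13? ✗; end April 25 > April 14? ✓ → no.
C: start April 11 <= April 13? ✓; end April 17 > April 14? ✓ → yes.
G: start April 18 <= April 13? ✗; end April 25 > April 14? ✓ → no.
H: start April 17 <= April 13? ✗; end April 21 > April 14? ✓ → no.
J: start April 6 <= April 13? ✓; end April 17 > April 14? ✓ → yes.
L: start April 4 <= April 13? ✓; end April 10 > April 14? ✗ → no.
P: start April 5 <= April 13? ✓; end April 6 > April 14? ✗ → no.
V: start April 15 <= April 13? ✗; end April 25 > April 14? ✓ → no.
Z: start April 2 <= April 13? ✓; end April 13 > April 14? ✗ → no.
Result: C, J.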